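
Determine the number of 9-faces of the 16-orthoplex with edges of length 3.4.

Each 9-face is the convex hull of 10 vertices, one chosen as ±e_i from each of 10 distinct axes: 2^10·C(16,10) = 8200192.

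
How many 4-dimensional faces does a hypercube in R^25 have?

Number of 4-faces = C(25,4) · 2^(25-4) = 12650 · 2097152 = 26528972800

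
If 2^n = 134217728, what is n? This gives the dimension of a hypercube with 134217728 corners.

The n-cube has 2^n vertices, and 134217728 = 2^27, so n = 27.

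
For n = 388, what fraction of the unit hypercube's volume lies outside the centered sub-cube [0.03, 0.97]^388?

1 - (1 - 2·0.03)^388 = 1 - 0.94^388 ≈ 1 - 3.746e-11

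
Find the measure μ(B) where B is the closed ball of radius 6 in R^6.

The n-ball volume is π^(n/2)·r^n/Γ(n/2+1). With n=6, r=6: V = 7776·π^3 ≈ 241105.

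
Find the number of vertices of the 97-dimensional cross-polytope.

The 97-dimensional cross-polytope has 2n = 2·97 = 194 vertices.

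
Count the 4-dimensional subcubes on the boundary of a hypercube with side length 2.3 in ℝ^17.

Choose 4 of 17 axes to span the face (C(17,4) = 2380 ways), then fix each of the remaining 13 coordinates at one of its two extreme values (2^13 = 8192 ways): 2380·8192 = 19496960.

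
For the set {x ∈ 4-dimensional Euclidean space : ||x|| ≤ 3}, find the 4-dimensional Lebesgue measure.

Volume = π^{4/2}·(3)^4/Γ(3) = 81·π^2/2 ≈ 399.719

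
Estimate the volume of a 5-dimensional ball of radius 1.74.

V_5(1.74) = π^(5/2) · (1.74)^5 / Γ(5/2 + 1) ≈ 83.9546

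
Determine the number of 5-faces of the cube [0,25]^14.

Number of 5-faces = C(14,5) · 2^(14-5) = 2002 · 512 = 1025024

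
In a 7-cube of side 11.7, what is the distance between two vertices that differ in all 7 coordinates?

d = √(11.7² + 11.7² + ... + 11.7²) [7 terms] = √(7·11.7²) = 11.7√7 ≈ 30.9553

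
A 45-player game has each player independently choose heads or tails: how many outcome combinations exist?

An n-cube has 2^n vertices; for n = 45 that is 2^45 = 35184372088832.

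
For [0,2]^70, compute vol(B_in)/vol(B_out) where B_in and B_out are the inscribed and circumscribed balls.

V_in / V_out = (r_in/r_out)^70 = (1/√70)^70 = 70^(-70/2) ≈ 2.63979e-65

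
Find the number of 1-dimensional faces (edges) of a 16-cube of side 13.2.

Number of 1-faces = C(16,1)·2^(16-1) = 16·32768 = 524288.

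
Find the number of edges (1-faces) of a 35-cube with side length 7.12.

Number of 1-faces = C(35,1) · 2^(35-1) = 35 · 17179869184 = 601295421440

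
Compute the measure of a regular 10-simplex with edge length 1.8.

Volume = 1.8^10 · √(11/2^10) / 10! ≈ 1.01978e-05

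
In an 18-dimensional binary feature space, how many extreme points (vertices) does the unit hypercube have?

An n-cube has 2^n vertices; for n = 18 that is 2^18 = 262144.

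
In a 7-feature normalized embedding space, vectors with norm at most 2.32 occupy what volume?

V_7(2.32) = π^(7/2) · (2.32)^7 / Γ(7/2 + 1) ≈ 1709.21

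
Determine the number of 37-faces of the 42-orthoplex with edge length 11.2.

f_37(42-orthoplex) = 2^38 · (42 choose 38) = 30767084124241920.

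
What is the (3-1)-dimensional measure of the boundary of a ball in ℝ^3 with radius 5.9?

The surface area of an n-ball is 2π^(n/2) r^(n-1) / Γ(n/2). For n=3, r=5.9: 4πr² = 4π·(5.9)² ≈ 437.435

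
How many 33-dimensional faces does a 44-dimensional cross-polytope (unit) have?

Number of 33-faces = 2^(33+1) · C(44,33+1) = 17179869184 · 2481256778 = 42627666857953329152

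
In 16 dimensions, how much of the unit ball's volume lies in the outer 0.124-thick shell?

Shell fraction = 1 - (1-0.124)^16 ≈ 0.879755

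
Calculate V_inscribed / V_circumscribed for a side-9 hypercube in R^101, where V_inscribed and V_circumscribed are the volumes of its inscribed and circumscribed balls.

V_in/V_out = n^(-n/2) = 101^(-101/2) ≈ 6.05021e-102.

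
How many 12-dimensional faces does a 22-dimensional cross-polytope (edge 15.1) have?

f_12(22-orthoplex) = 2^13 · (22 choose 13) = 4074864640.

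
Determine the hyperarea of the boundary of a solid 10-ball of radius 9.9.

S = n·V_n(r)/r = 10·V_10(9.9)/9.9 (volume-to-surface relation), giving 2.32962e+10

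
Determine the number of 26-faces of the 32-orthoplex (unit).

Each 26-face is the convex hull of 27 vertices, one chosen as ±e_i from each of 27 distinct axes: 2^27·C(32,27) = 27028229193728.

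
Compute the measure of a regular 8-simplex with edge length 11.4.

V_8 = √(9) · 11.4^8 / (8! · 2^(8/2)) ≈ 1326.54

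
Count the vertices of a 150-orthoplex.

The 150-dimensional cross-polytope has 2n = 2·150 = 300 vertices.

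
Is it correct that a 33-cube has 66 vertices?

False. The 33-cube has 2^33 = 8589934592 vertices.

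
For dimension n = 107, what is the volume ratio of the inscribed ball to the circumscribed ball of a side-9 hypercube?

V_in / V_out = (r_in/r_out)^107 = (1/√107)^107 = 107^(-107/2) ≈ 2.67897e-109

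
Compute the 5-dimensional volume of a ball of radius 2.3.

V_5(2.3) = π^(5/2) · (2.3)^5 / Γ(5/2 + 1) ≈ 338.796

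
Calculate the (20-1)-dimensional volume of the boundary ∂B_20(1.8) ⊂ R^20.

S_20(1.8) = 2·π^(20/2)·(1.8)^19 / Γ(20/2) ≈ 36554.7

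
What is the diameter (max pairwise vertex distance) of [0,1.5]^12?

Diagonal = √12 · 1.5 ≈ 5.19615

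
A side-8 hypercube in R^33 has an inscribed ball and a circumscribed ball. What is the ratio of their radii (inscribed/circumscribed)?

Ratio = (s/2)/(s√33/2) = 33^(-1/2) ≈ 0.174078.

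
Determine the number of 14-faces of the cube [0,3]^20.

Choose 14 of 20 axes to span the face (C(20,14) = 38760 ways), then fix each of the remaining 6 coordinates at one of its two extreme values (2^6 = 64 ways): 38760·64 = 2480640.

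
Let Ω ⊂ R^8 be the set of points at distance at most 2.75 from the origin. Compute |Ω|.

V_8(2.75) = π^(8/2) · (2.75)^8 / Γ(8/2 + 1) ≈ 13275.5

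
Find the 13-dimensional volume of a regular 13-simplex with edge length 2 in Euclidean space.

Volume = 2^13 · √(14/2^13) / 13! ≈ 5.43849e-08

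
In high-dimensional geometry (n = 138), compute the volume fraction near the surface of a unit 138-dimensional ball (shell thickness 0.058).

1 - (1-0.058)^138 ≈ 0.999738 ≈ 99.9738%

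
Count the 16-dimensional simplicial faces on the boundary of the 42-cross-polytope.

An n-cross-polytope has 2^(k+1)·C(n,k+1) k-faces. Here 2^17·C(42,17) = 131072·254661927156 = 33379048116191232.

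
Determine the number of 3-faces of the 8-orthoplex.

Each 3-face is the convex hull of 4 vertices, one chosen as ±e_i from each of 4 distinct axes: 2^4·C(8,4) = 1120.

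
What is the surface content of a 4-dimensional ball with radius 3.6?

S_4(3.6) = 2·π^(4/2)·(3.6)^3 / Γ(4/2) ≈ 920.953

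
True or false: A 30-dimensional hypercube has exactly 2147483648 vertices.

False. The 30-cube has 2^30 = 1073741824 vertices.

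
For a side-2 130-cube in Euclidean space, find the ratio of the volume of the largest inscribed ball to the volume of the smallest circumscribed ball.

V_in/V_out = n^(-n/2) = 130^(-130/2) ≈ 3.92358e-138.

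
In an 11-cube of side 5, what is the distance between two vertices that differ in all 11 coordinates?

Diagonal = √11 · 5 ≈ 16.5831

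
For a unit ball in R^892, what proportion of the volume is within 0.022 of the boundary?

V(inner)/V(outer) = ((1-0.022)/1)^892 ≈ 2.411e-09, so the shell fraction is 0.9999999976.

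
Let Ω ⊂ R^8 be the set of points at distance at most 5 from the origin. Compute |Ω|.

Volume = π^{8/2}·(5)^8/Γ(5) = 390625·π^4/24 ≈ 1.58543e+06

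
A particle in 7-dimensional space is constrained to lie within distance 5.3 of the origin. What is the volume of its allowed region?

V_7(5.3) = π^(7/2) · (5.3)^7 / Γ(7/2 + 1) ≈ 555024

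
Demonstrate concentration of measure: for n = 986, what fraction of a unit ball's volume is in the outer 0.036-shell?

1 - (1-0.036)^986 ≈ 1 - 1.995e-16 ≈ (100 - 2.22e-14)%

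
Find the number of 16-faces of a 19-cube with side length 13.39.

f_16(19-cube) = (19 choose 16) · 2^3 = 7752.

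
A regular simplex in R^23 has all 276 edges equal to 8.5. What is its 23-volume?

V = (8.5^23 / 23!) · √((23+1) / 2^23) ≈ 0.00015574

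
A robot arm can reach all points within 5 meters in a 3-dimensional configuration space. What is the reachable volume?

Volume = π^{3/2}·(5)^3/Γ(5/2) = 500·π/3 ≈ 523.599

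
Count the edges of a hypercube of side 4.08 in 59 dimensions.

Each of the 2^59 = 576460752303423488 vertices has degree 59; total edges = 59·2^59/2 = 17005592192950992896.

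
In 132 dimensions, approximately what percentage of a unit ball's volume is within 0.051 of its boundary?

1 - (1-0.051)^132 ≈ 0.999002 ≈ 99.90%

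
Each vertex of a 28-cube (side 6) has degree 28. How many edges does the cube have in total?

The 28-cube has n·2^(n-1) = 28·2^27 = 28·134217728 = 3758096384 edges.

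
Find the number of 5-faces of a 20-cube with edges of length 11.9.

Number of 5-faces = C(20,5) · 2^(20-5) = 15504 · 32768 = 508035072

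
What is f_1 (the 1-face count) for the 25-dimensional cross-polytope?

Each 1-face is the convex hull of 2 vertices, one chosen as ±e_i from each of 2 distinct axes: 2^2·C(25,2) = 1200.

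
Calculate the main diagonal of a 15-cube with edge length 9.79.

||(9.79,9.79,...,9.79)|| = √(15)·9.79 ≈ 37.9165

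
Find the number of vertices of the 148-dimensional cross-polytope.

Number of vertices = 2n = 296.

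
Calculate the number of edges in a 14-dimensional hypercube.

Number of 1-faces = C(14,1)·2^(14-1) = 14·8192 = 114688.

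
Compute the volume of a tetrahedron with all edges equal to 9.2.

Volume = (√2/12) · 9.2³ = 91.7693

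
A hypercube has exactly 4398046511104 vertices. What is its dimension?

Since 2^n = 4398046511104, we have n = 42.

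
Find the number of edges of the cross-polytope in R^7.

Number of 1-faces = 2^(1+1) · C(7,1+1) = 4 · 21 = 84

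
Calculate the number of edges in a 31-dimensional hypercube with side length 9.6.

Each of the 2^31 = 2147483648 vertices has degree 31; total edges = 31·2^31/2 = 33285996544.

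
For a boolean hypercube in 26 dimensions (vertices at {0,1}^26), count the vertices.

Each vertex is a binary string of length 26, so there are 2^26 = 67108864.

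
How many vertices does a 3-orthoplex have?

Number of 0-faces = 2^(0+1) · C(3,0+1) = 2 · 3 = 6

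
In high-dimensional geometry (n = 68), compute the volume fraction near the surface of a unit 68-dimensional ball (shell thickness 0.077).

1 - (1-0.077)^68 ≈ 0.995698 ≈ 99.57%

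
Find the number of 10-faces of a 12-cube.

Number of 10-faces = C(12,10) · 2^(12-10) = 66 · 4 = 264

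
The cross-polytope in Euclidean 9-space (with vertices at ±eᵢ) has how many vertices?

An n-cross-polytope has 2n vertices; here n = 9, giving 18.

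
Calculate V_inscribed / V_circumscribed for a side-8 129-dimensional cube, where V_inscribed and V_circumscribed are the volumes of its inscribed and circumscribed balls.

V_in/V_out = n^(-n/2) = 129^(-129/2) ≈ 7.36146e-137.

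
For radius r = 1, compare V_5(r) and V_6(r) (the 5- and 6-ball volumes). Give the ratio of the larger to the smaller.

V_5(1) ≈ 5.26379, V_6(1) ≈ 5.16771. The 5-ball is larger by a factor of 1.019.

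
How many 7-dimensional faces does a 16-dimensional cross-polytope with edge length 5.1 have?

f_7(16-orthoplex) = 2^8 · (16 choose 8) = 3294720.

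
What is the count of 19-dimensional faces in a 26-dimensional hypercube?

Choose 19 of 26 axes to span the face (C(26,19) = 657800 ways), then fix each of the remaining 7 coordinates at one of its two extreme values (2^7 = 128 ways): 657800·128 = 84198400.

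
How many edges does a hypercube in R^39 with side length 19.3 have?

Each of the 2^39 = 549755813888 vertices has degree 39; total edges = 39·2^39/2 = 10720238370816.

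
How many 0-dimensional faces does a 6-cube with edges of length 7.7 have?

Number of 0-faces = C(6,0) · 2^(6-0) = 1 · 64 = 64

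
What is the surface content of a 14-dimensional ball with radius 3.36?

S = n·V_n(r)/r = 14·V_14(3.36)/3.36 (volume-to-surface relation), giving 5.83656e+07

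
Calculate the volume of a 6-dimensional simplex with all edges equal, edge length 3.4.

For a regular n-simplex with edge a, V = (a^n / n!)·√((n+1)/2^n). With a=3.4, n=6: V ≈ 0.709578.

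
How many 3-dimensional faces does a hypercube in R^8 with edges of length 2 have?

f_3(8-cube) = (8 choose 3) · 2^5 = 1792.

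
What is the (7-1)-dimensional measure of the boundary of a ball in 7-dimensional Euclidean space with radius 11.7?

|∂B_7(11.7)| ≈ 8.48386e+07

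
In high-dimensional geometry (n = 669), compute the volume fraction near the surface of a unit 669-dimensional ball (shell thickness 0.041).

1 - (1-0.041)^669 ≈ 1 - 6.865e-13 ≈ (100 - 6.87e-11)%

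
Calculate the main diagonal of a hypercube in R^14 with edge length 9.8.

||(9.8,9.8,...,9.8)|| = √(14)·9.8 ≈ 36.6682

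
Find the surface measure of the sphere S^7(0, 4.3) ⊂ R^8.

S = n·V_n(r)/r = 8·V_8(4.3)/4.3 (volume-to-surface relation), giving 882587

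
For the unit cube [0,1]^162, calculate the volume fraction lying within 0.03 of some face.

1 - (1 - 2·0.03)^162 = 1 - 0.94^162 ≈ 0.999956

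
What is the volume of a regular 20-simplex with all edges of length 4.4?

Volume = 4.4^20 · √(21/2^20) / 20! ≈ 1.36063e-08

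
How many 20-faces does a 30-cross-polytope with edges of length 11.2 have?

Each 20-face is the convex hull of 21 vertices, one chosen as ±e_i from each of 21 distinct axes: 2^21·C(30,21) = 30004268236800.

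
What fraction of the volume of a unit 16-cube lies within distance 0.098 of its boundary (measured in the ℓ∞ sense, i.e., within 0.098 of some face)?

1 - (1 - 2·0.098)^16 = 1 - 0.804^16 ≈ 0.969514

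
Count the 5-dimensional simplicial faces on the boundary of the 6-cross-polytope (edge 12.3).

f_5(6-orthoplex) = 2^6 · (6 choose 6) = 64.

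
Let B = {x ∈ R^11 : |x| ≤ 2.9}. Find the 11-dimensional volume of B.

Volume = π^{11/2}·(2.9)^11/Γ(13/2) ≈ 229870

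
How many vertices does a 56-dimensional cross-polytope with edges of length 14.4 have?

Number of vertices = 2n = 112.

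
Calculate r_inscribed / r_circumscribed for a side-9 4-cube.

Ratio = (s/2)/(s√4/2) = 4^(-1/2) ≈ 0.5.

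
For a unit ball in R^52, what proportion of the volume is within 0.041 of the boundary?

1 - (1-0.041)^52 ≈ 0.886612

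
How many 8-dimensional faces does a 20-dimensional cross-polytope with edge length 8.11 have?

f_8(20-orthoplex) = 2^9 · (20 choose 9) = 85995520.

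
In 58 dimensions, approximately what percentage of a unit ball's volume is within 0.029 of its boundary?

1 - (1-0.029)^58 ≈ 0.818567 ≈ 81.86%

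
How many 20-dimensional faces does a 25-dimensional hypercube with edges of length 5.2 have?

f_20(25-cube) = (25 choose 20) · 2^5 = 1700160.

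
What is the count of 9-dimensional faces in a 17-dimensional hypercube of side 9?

f_9(17-cube) = (17 choose 9) · 2^8 = 6223360.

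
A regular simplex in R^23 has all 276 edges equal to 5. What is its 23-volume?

V = (5^23 / 23!) · √((23+1) / 2^23) ≈ 7.79967e-10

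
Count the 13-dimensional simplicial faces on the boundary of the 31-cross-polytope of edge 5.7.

Each 13-face is the convex hull of 14 vertices, one chosen as ±e_i from each of 14 distinct axes: 2^14·C(31,14) = 4344750489600.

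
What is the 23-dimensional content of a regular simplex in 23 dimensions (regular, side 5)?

V = (5^23 / 23!) · √((23+1) / 2^23) ≈ 7.79967e-10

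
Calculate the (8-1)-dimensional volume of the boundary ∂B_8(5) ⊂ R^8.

|∂B_8(5)| = 78125·π^4/3 ≈ 2.5367e+06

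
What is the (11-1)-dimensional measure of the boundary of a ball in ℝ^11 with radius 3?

The surface area of an n-ball is 2π^(n/2) r^(n-1) / Γ(n/2). For n=11, r=3: 139968·π^5/35 ≈ 1.2238e+06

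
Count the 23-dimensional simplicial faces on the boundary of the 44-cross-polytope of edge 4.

Number of 23-faces = 2^(23+1) · C(44,23+1) = 16777216 · 1761039350070 = 29545337560624005120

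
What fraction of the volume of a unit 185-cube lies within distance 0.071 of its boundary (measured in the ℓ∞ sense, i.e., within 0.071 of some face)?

The inner cube has side 1-2·0.071 = 0.858 and volume (0.858)^185 ≈ 4.956e-13, so the shell holds 1 - 4.956e-13 of the volume.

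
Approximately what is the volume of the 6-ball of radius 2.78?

The n-ball volume is π^(n/2)·r^n/Γ(n/2+1). With n=6, r=2.78: V ≈ 2385.43.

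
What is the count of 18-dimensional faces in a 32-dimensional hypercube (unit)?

f_18(32-cube) = (32 choose 18) · 2^14 = 7724000870400.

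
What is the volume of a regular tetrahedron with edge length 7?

Volume = (√2/12) · 7³ = 40.4229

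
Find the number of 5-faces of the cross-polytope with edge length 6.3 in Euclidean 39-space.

Each 5-face is the convex hull of 6 vertices, one chosen as ±e_i from each of 6 distinct axes: 2^6·C(39,6) = 208807872.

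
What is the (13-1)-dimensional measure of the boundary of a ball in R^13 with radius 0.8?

The surface area of an n-ball is 2π^(n/2) r^(n-1) / Γ(n/2). For n=13, r=0.8: 0.813513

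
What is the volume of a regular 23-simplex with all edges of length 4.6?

Volume = 4.6^23 · √(24/2^23) / 23! ≈ 1.14603e-10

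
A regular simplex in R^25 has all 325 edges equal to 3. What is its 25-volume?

V_25 = √(26) · 3^25 / (25! · 2^(25/2)) ≈ 4.80836e-17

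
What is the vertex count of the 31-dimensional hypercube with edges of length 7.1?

Number of vertices = 2^31 = 2147483648.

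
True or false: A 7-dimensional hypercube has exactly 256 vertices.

False. The 7-cube has 2^7 = 128 vertices.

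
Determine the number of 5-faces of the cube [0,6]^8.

f_5(8-cube) = (8 choose 5) · 2^3 = 448.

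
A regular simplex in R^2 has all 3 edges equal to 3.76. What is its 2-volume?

Area = (√3/4) · 3.76² = 6.12176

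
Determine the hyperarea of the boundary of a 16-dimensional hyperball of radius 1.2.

S_16(1.2) = 2·π^(16/2)·(1.2)^15 / Γ(16/2) ≈ 58.0119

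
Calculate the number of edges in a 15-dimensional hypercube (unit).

Number of 1-faces = C(15,1)·2^(15-1) = 15·16384 = 245760.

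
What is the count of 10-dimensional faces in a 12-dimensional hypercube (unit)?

Choose 10 of 12 axes to span the face (C(12,10) = 66 ways), then fix each of the remaining 2 coordinates at one of its two extreme values (2^2 = 4 ways): 66·4 = 264.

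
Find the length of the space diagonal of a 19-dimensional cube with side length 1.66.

d = √(1.66² + 1.66² + ... + 1.66²) [19 terms] = √(19·1.66²) = 1.66√19 ≈ 7.23577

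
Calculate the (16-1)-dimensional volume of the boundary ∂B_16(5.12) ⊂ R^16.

S = n·V_n(r)/r = 16·V_16(5.12)/5.12 (volume-to-surface relation), giving 1.64002e+11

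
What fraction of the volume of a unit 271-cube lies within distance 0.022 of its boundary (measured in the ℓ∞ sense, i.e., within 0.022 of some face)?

The inner cube has side 1-2·0.022 = 0.956 and volume (0.956)^271 ≈ 5.059e-06, so the shell holds 0.999995 of the volume.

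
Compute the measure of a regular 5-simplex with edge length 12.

V_5 = √(6) · 12^5 / (5! · 2^(5/2)) ≈ 897.895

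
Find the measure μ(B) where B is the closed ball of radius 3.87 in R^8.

Volume = π^{8/2}·(3.87)^8/Γ(5) ≈ 204210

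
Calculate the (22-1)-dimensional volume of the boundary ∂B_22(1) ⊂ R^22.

The surface area of an n-ball is 2π^(n/2) r^(n-1) / Γ(n/2). For n=22, r=1: π^11/1814400 ≈ 0.162149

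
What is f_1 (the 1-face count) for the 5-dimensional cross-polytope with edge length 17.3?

f_1(5-orthoplex) = 2^2 · (5 choose 2) = 40.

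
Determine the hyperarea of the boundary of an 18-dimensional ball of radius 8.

S_18(8) = 2·π^(18/2)·(8)^17 / Γ(18/2) = 35184372088832·π^9/315 ≈ 3.32957e+15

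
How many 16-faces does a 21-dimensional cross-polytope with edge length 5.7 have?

Number of 16-faces = 2^(16+1) · C(21,16+1) = 131072 · 5985 = 784465920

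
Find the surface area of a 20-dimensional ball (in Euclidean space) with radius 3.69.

S = n·V_n(r)/r = 20·V_20(3.69)/3.69 (volume-to-surface relation), giving 3.06384e+10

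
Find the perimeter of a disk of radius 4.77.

S = n·V_n(r)/r = 2·V_2(4.77)/4.77 (volume-to-surface relation), giving 2πr = 2π·4.77 ≈ 29.9708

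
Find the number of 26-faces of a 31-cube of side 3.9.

Number of 26-faces = C(31,26) · 2^(31-26) = 169911 · 32 = 5437152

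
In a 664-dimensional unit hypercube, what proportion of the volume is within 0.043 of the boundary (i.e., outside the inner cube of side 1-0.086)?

1 - (1 - 2·0.043)^664 = 1 - 0.914^664 ≈ 1 - 1.17e-26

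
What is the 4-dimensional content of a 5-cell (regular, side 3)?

V_4 = √(5) · 3^4 / (4! · 2^(4/2)) ≈ 1.88668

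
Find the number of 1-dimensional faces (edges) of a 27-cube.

An n-cube has n·2^(n-1) edges. With n = 27: 27·67108864 = 1811939328.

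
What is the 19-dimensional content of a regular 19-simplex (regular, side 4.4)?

V = (4.4^19 / 19!) · √((19+1) / 2^19) ≈ 8.53564e-08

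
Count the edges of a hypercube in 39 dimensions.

Each of the 2^39 = 549755813888 vertices has degree 39; total edges = 39·2^39/2 = 10720238370816.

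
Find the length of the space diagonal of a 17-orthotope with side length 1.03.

d = √(1.03² + 1.03² + ... + 1.03²) [17 terms] = √(17·1.03²) = 1.03√17 ≈ 4.2468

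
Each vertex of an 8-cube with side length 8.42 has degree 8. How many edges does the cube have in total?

An n-cube has n·2^(n-1) edges. With n = 8: 8·128 = 1024.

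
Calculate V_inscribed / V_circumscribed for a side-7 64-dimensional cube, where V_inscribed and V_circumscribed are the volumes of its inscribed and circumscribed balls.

Volume scales as r^n, and r_in/r_out = 1/√64, giving (1/√64)^64 ≈ 1.59309e-58.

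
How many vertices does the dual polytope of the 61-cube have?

An n-cross-polytope has 2n vertices; here n = 61, giving 122.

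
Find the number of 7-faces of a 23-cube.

f_7(23-cube) = (23 choose 7) · 2^16 = 16066609152.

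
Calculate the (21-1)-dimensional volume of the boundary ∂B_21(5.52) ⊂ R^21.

S_21(5.52) = 2·π^(21/2)·(5.52)^20 / Γ(21/2) ≈ 2.02092e+14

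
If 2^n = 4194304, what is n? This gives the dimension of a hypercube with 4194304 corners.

The n-cube has 2^n vertices, and 4194304 = 2^22, so n = 22.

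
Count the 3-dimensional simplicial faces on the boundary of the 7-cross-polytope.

f_3(7-orthoplex) = 2^4 · (7 choose 4) = 560.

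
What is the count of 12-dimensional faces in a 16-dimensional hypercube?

Number of 12-faces = C(16,12) · 2^(16-12) = 1820 · 16 = 29120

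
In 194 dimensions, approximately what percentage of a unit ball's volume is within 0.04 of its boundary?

1 - (1-0.04)^194 ≈ 0.999636 ≈ 99.9636%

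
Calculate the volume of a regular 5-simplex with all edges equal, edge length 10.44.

V = (10.44^5 / 5!) · √((5+1) / 2^5) ≈ 447.53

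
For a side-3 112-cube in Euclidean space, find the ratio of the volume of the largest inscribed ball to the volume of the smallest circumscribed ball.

The radii are 3/2 and 3√112/2, so the volume ratio is (1/√112)^112 = 112^{-112/2} ≈ 1.75304e-115.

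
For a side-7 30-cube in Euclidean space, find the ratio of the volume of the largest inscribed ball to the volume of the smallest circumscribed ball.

Volume scales as r^n, and r_in/r_out = 1/√30, giving (1/√30)^30 ≈ 6.96917e-23.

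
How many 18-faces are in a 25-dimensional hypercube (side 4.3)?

Choose 18 of 25 axes to span the face (C(25,18) = 480700 ways), then fix each of the remaining 7 coordinates at one of its two extreme values (2^7 = 128 ways): 480700·128 = 61529600.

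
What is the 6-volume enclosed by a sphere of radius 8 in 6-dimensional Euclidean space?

V = 131072·π^3/3 ≈ 1.35468e+06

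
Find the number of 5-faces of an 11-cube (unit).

Choose 5 of 11 axes to span the face (C(11,5) = 462 ways), then fix each of the remaining 6 coordinates at one of its two extreme values (2^6 = 64 ways): 462·64 = 29568.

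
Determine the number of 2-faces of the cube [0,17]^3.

Choose 2 of 3 axes to span the face (C(3,2) = 3 ways), then fix each of the remaining 1 coordinate at one of its two extreme values (2^1 = 2 ways): 3·2 = 6.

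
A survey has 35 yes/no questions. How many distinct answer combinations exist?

An n-cube has 2^n vertices; for n = 35 that is 2^35 = 34359738368.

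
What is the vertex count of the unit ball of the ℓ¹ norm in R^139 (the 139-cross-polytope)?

The 139-dimensional cross-polytope has 2n = 2·139 = 278 vertices.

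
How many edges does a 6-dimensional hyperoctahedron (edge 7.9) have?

Each 1-face is the convex hull of 2 vertices, one chosen as ±e_i from each of 2 distinct axes: 2^2·C(6,2) = 60.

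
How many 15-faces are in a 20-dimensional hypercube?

f_15(20-cube) = (20 choose 15) · 2^5 = 496128.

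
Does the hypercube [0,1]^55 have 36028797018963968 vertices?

True. The 55-cube has 2^55 = 36028797018963968 vertices.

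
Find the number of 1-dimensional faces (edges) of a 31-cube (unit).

The 31-cube has n·2^(n-1) = 31·2^30 = 31·1073741824 = 33285996544 edges.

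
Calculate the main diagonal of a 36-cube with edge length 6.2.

||(6.2,6.2,...,6.2)|| = √(36)·6.2 = 37.2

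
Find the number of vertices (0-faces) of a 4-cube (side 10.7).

Choose 0 of 4 axes to span the face (C(4,0) = 1 way), then fix each of the remaining 4 coordinates at one of its two extreme values (2^4 = 16 ways): 1·16 = 16.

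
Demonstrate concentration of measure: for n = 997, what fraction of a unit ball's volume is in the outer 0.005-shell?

1 - (1-0.005)^997 ≈ 0.993245 ≈ 99.32%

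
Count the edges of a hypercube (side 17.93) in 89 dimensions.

An n-cube has n·2^(n-1) edges. With n = 89: 89·309485009821345068724781056 = 27544165874099711116505513984.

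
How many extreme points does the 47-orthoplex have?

Number of vertices = 2n = 94.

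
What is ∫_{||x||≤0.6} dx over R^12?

The n-ball volume is π^(n/2)·r^n/Γ(n/2+1). With n=12, r=0.6: V ≈ 0.00290658.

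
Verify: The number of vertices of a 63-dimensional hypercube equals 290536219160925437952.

False. The 63-cube has 2^63 = 9223372036854775808 vertices.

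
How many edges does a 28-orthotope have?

The 28-cube has n·2^(n-1) = 28·2^27 = 28·134217728 = 3758096384 edges.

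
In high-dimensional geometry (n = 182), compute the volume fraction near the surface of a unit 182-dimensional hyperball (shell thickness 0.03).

1 - (1-0.03)^182 ≈ 0.996087 ≈ 99.61%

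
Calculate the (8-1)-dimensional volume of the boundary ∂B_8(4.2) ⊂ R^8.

S_8(4.2) = 2·π^(8/2)·(4.2)^7 / Γ(8/2) ≈ 748554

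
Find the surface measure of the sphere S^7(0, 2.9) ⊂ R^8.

S = n·V_n(r)/r = 8·V_8(2.9)/2.9 (volume-to-surface relation), giving 56009.8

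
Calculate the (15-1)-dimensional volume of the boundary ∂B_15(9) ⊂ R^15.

S_15(9) = 2·π^(15/2)·(9)^14 / Γ(15/2) = 216905884017408·π^7/5005 ≈ 1.30893e+14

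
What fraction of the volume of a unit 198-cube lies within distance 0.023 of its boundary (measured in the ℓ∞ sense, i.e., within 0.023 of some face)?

The inner cube has side 1-2·0.023 = 0.954 and volume (0.954)^198 ≈ 8.924e-05, so the shell holds 0.999911 of the volume.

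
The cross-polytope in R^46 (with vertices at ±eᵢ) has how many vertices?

An n-cross-polytope has 2n vertices; here n = 46, giving 92.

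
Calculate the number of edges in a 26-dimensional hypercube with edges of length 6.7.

The 26-cube has n·2^(n-1) = 26·2^25 = 26·33554432 = 872415232 edges.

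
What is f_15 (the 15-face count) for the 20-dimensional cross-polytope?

Number of 15-faces = 2^(15+1) · C(20,15+1) = 65536 · 4845 = 317521920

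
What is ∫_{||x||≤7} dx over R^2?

V_2(7) = π^(2/2) · (7)^2 / Γ(2/2 + 1) = 49·π ≈ 153.938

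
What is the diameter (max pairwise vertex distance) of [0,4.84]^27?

Diagonal = √27 · 4.84 ≈ 25.1494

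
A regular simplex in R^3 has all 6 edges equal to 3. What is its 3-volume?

Volume = (√2/12) · 3³ = 3.18198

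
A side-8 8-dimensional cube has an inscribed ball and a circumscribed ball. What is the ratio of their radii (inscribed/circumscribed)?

Ratio = (s/2)/(s√8/2) = 8^(-1/2) ≈ 0.353553.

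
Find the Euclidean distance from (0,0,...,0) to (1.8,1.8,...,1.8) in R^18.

d = √(1.8² + 1.8² + ... + 1.8²) [18 terms] = √(18·1.8²) = 1.8√18 ≈ 7.63675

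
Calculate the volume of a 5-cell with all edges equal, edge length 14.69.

Volume = 14.69^4 · √(5/2^4) / 4! ≈ 1084.68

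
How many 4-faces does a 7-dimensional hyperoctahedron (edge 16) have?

f_4(7-orthoplex) = 2^5 · (7 choose 5) = 672.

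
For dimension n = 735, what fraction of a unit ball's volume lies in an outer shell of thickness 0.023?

1 - (1-0.023)^735 ≈ 0.9999999626 ≈ 99.999996%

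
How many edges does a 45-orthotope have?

The 45-cube has n·2^(n-1) = 45·2^44 = 45·17592186044416 = 791648371998720 edges.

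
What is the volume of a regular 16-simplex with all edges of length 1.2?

V = (1.2^16 / 16!) · √((16+1) / 2^16) ≈ 1.4232e-14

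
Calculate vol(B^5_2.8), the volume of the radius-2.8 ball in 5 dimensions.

V_5(2.8) = π^(5/2) · (2.8)^5 / Γ(5/2 + 1) ≈ 905.917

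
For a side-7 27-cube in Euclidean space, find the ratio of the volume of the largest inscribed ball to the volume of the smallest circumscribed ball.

The radii are 7/2 and 7√27/2, so the volume ratio is (1/√27)^27 = 27^{-27/2} ≈ 4.74886e-20.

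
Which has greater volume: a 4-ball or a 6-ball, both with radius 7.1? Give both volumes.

V_4(7.1) ≈ 12540.2. V_6(7.1) ≈ 661985. The 6-ball is larger.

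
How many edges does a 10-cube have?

Each of the 2^10 = 1024 vertices has degree 10; total edges = 10·2^10/2 = 5120.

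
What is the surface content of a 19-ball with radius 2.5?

S = n·V_n(r)/r = 19·V_19(2.5)/2.5 (volume-to-surface relation), giving 152587890625·π^9/352864512 ≈ 1.28902e+07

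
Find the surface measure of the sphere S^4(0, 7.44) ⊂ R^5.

S = n·V_n(r)/r = 5·V_5(7.44)/7.44 (volume-to-surface relation), giving 80641.8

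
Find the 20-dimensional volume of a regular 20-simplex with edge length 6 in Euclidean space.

V = (6^20 / 20!) · √((20+1) / 2^20) ≈ 6.72528e-06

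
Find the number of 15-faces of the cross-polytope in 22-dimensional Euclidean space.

f_15(22-orthoplex) = 2^16 · (22 choose 16) = 4889837568.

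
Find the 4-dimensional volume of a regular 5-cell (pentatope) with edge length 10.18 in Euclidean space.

Volume = 10.18^4 · √(5/2^4) / 4! ≈ 250.153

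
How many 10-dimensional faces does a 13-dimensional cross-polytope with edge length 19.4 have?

Each 10-face is the convex hull of 11 vertices, one chosen as ±e_i from each of 11 distinct axes: 2^11·C(13,11) = 159744.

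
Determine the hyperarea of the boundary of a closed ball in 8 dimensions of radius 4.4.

S = n·V_n(r)/r = 8·V_8(4.4)/4.4 (volume-to-surface relation), giving 1.03669e+06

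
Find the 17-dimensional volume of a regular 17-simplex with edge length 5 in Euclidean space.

For a regular n-simplex with edge a, V = (a^n / n!)·√((n+1)/2^n). With a=5, n=17: V ≈ 2.51364e-05.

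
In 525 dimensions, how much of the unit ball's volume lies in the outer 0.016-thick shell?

1 - (1-0.016)^525 ≈ 0.99979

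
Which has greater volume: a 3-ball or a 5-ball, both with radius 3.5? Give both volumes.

V_3(3.5) ≈ 179.594. V_5(3.5) ≈ 2764.64. The 5-ball is larger.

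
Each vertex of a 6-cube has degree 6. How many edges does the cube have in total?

Number of 1-faces = C(6,1)·2^(6-1) = 6·32 = 192.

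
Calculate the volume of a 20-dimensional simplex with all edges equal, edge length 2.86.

For a regular n-simplex with edge a, V = (a^n / n!)·√((n+1)/2^n). With a=2.86, n=20: V ≈ 2.46607e-12.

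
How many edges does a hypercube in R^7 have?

Each of the 2^7 = 128 vertices has degree 7; total edges = 7·2^7/2 = 448.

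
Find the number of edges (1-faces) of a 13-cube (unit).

Choose 1 of 13 axes to span the face (C(13,1) = 13 ways), then fix each of the remaining 12 coordinates at one of its two extreme values (2^12 = 4096 ways): 13·4096 = 53248.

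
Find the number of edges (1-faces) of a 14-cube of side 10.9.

Number of 1-faces = C(14,1) · 2^(14-1) = 14 · 8192 = 114688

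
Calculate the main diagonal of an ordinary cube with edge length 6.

||(6,6,...,6)|| = √(3)·6 ≈ 10.3923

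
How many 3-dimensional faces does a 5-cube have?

f_3(5-cube) = (5 choose 3) · 2^2 = 40.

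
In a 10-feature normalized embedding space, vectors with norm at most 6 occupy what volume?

V = 2519424·π^5/5 ≈ 1.54199e+08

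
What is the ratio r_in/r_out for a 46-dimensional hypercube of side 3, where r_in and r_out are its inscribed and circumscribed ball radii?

r_in = 3/2 (half the side); r_out = 3√46/2 (half the diagonal). Ratio = 1/√46 ≈ 0.147442.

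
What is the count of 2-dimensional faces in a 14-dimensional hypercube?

Choose 2 of 14 axes to span the face (C(14,2) = 91 ways), then fix each of the remaining 12 coordinates at one of its two extreme values (2^12 = 4096 ways): 91·4096 = 372736.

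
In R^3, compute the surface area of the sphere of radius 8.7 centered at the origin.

The surface area of an n-ball is 2π^(n/2) r^(n-1) / Γ(n/2). For n=3, r=8.7: 4πr² = 4π·(8.7)² ≈ 951.149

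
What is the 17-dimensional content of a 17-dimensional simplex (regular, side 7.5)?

Volume = 7.5^17 · √(18/2^17) / 17! ≈ 0.0247659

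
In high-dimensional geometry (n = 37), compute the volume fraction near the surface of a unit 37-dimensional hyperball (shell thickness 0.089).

1 - (1-0.089)^37 ≈ 0.968218 ≈ 96.82%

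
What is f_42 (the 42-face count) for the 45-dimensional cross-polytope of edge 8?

Number of 42-faces = 2^(42+1) · C(45,42+1) = 8796093022208 · 990 = 8708132091985920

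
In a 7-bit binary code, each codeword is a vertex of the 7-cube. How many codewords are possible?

The 7-cube has 2^7 = 128 vertices.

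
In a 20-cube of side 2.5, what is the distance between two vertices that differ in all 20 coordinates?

d = √(2.5² + 2.5² + ... + 2.5²) [20 terms] = √(20·2.5²) = 2.5√20 ≈ 11.1803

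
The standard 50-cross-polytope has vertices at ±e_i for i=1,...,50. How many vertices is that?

The 50-dimensional cross-polytope has 2n = 2·50 = 100 vertices.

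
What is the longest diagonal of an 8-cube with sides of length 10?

The space diagonal of an n-cube of side s is s√n. Here 10·√8 ≈ 28.2843.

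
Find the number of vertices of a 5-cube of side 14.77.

Each vertex is a binary string of length 5, so there are 2^5 = 32.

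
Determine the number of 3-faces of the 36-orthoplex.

Each 3-face is the convex hull of 4 vertices, one chosen as ±e_i from each of 4 distinct axes: 2^4·C(36,4) = 942480.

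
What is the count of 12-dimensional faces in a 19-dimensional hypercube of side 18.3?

An n-cube has C(n,k)·2^(n-k) k-faces. Here C(19,12)·2^7 = 50388·128 = 6449664.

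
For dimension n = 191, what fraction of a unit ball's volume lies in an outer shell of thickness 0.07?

1 - (1-0.07)^191 ≈ 0.9999990445 ≈ 99.999904%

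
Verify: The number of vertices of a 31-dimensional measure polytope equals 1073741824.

False. The 31-cube has 2^31 = 2147483648 vertices.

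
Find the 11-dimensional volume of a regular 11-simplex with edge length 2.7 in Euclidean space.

V = (2.7^11 / 11!) · √((11+1) / 2^11) ≈ 0.000106603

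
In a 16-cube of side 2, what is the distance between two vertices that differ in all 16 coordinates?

d = √(2² + 2² + ... + 2²) [16 terms] = √(16·2²) = 2√16 = 8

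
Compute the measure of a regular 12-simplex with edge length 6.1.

V_12 = √(13) · 6.1^12 / (12! · 2^(12/2)) ≈ 0.312186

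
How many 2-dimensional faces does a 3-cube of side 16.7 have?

An n-cube has C(n,k)·2^(n-k) k-faces. Here C(3,2)·2^1 = 3·2 = 6.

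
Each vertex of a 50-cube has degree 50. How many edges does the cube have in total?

An n-cube has n·2^(n-1) edges. With n = 50: 50·562949953421312 = 28147497671065600.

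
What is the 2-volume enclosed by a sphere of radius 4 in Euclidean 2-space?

V_2(4) = π^(2/2) · (4)^2 / Γ(2/2 + 1) = 16·π ≈ 50.2655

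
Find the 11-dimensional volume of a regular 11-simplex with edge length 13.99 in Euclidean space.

For a regular n-simplex with edge a, V = (a^n / n!)·√((n+1)/2^n). With a=13.99, n=11: V ≈ 7704.86.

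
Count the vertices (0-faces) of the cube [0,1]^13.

Each vertex is a binary string of length 13, so there are 2^13 = 8192.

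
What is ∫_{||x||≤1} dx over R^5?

V = 8·π^2/15 ≈ 5.26379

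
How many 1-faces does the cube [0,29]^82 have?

An n-cube has n·2^(n-1) edges. With n = 82: 82·2417851639229258349412352 = 198263834416799184651812864.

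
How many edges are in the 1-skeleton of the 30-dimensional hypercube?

Each of the 2^30 = 1073741824 vertices has degree 30; total edges = 30·2^30/2 = 16106127360.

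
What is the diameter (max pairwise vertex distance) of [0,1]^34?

The space diagonal of an n-cube of side s is s√n. Here 1·√34 ≈ 5.83095.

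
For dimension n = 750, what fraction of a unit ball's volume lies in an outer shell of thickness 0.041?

1 - (1-0.041)^750 ≈ 1 - 2.312e-14 ≈ (100 - 2.31e-12)%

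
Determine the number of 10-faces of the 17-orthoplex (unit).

f_10(17-orthoplex) = 2^11 · (17 choose 11) = 25346048.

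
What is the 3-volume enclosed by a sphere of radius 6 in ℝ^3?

The n-ball volume is π^(n/2)·r^n/Γ(n/2+1). With n=3, r=6: V = 288·π ≈ 904.779.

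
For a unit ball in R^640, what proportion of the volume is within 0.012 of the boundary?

1 - (1-0.012)^640 ≈ 0.999559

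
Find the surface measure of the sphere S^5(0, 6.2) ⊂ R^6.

S_6(6.2) = 2·π^(6/2)·(6.2)^5 / Γ(6/2) ≈ 284059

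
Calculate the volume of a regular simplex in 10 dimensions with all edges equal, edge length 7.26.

V_10 = √(11) · 7.26^10 / (10! · 2^(10/2)) ≈ 11.6185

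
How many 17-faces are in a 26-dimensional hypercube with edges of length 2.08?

f_17(26-cube) = (26 choose 17) · 2^9 = 1599769600.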